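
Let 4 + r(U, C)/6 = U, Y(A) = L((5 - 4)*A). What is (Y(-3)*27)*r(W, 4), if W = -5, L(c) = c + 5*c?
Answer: 26244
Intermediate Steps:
L(c) = 6*c
Y(A) = 6*A (Y(A) = 6*((5 - 4)*A) = 6*(1*A) = 6*A)
r(U, C) = -24 + 6*U
(Y(-3)*27)*r(W, 4) = ((6*(-3))*27)*(-24 + 6*(-5)) = (-18*27)*(-24 - 30) = -486*(-54) = 26244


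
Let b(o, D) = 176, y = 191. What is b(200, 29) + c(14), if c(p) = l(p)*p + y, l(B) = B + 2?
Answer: 591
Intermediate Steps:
l(B) = 2 + B
c(p) = 191 + p*(2 + p) (c(p) = (2 + p)*p + 191 = p*(2 + p) + 191 = 191 + p*(2 + p))
b(200, 29) + c(14) = 176 + (191 + 14*(2 + 14)) = 176 + (191 + 14*16) = 176 + (191 + 224) = 176 + 415 = 591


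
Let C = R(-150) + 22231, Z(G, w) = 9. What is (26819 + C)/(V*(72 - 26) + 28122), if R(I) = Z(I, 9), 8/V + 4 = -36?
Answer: 245295/140564 ≈ 1.7451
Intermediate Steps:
V = -1/5 (V = 8/(-4 - 36) = 8/(-40) = 8*(-1/40) = -1/5 ≈ -0.20000)
R(I) = 9
C = 22240 (C = 9 + 22231 = 22240)
(26819 + C)/(V*(72 - 26) + 28122) = (26819 + 22240)/(-(72 - 26)/5 + 28122) = 49059/(-1/5*46 + 28122) = 49059/(-46/5 + 28122) = 49059/(140564/5) = 49059*(5/140564) = 245295/140564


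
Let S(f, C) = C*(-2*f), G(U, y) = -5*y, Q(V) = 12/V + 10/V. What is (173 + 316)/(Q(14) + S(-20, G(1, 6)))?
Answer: -3423/8389 ≈ -0.40803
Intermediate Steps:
Q(V) = 22/V
S(f, C) = -2*C*f
(173 + 316)/(Q(14) + S(-20, G(1, 6))) = (173 + 316)/(22/14 - 2*(-5*6)*(-20)) = 489/(22*(1/14) - 2*(-30)*(-20)) = 489/(11/7 - 1200) = 489/(-8389/7) = 489*(-7/8389) = -3423/8389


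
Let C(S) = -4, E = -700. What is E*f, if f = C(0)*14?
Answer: 39200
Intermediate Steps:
f = -56 (f = -4*14 = -56)
E*f = -700*(-56) = 39200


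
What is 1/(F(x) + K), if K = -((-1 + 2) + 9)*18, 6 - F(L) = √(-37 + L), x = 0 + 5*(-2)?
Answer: I/(√47 - 174*I) ≈ -0.0057382 + 0.00022609*I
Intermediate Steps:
x = -10 (x = 0 - 10 = -10)
F(L) = 6 - √(-37 + L)
K = -180 (K = -(1 + 9)*18 = -1*10*18 = -10*18 = -180)
1/(F(x) + K) = 1/((6 - √(-37 - 10)) - 180) = 1/((6 - √(-47)) - 180) = 1/((6 - I*√47) - 180) = 1/(-174 - I*√47)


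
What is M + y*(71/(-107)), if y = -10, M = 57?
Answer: 6809/107 ≈ 63.635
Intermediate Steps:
M + y*(71/(-107)) = 57 - 710/(-107) = 57 - 710*(-1)/107 = 57 - 10*(-71/107) = 57 + 710/107 = 6809/107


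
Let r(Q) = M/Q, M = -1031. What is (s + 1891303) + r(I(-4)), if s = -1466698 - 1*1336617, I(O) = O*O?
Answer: -14593223/16 ≈ -9.1208e+5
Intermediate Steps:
I(O) = O²
s = -2803315 (s = -1466698 - 1336617 = -2803315)
r(Q) = -1031/Q
(s + 1891303) + r(I(-4)) = (-2803315 + 1891303) - 1031/((-4)²) = -912012 - 1031/16 = -14593223/16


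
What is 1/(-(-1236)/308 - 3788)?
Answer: -77/291367 ≈ -0.00026427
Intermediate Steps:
1/(-(-1236)/308 - 3788) = 1/(-12*(-103/308) - 3788) = 1/(309/77 - 3788) = 1/(-291367/77) = -77/291367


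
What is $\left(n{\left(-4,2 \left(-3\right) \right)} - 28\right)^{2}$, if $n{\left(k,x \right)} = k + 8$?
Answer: $576$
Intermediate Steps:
$n{\left(k,x \right)} = 8 + k$
$\left(n{\left(-4,2 \left(-3\right) \right)} - 28\right)^{2} = \left(\left(8 - 4\right) - 28\right)^{2} = \left(4 - 28\right)^{2} = \left(-24\right)^{2} = 576$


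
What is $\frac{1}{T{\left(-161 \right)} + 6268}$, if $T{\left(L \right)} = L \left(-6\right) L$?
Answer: $- \frac{1}{149258} \approx -6.6998 \cdot 10^{-6}$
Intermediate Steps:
$T{\left(L \right)} = - 6 L^{2}$ ($T{\left(L \right)} = - 6 L L = - 6 L^{2}$)
$\frac{1}{T{\left(-161 \right)} + 6268} = \frac{1}{- 6 \left(-161\right)^{2} + 6268} = \frac{1}{\left(-6\right) 25921 + 6268} = \frac{1}{-155526 + 6268} = \frac{1}{-149258} = - \frac{1}{149258}$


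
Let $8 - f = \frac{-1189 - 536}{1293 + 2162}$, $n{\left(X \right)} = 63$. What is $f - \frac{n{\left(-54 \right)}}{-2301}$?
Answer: $\frac{4519102}{529997} \approx 8.5267$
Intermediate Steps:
$f = \frac{5873}{691}$ ($f = 8 - \frac{-1189 - 536}{1293 + 2162} = 8 - - \frac{1725}{3455} = 8 - \left(-1725\right) \frac{1}{3455} = 8 - - \frac{345}{691} = 8 + \frac{345}{691} = \frac{5873}{691} \approx 8.4993$)
$f - \frac{n{\left(-54 \right)}}{-2301} = \frac{5873}{691} - \frac{63}{-2301} = \frac{5873}{691} - 63 \left(- \frac{1}{2301}\right) = \frac{5873}{691} - - \frac{21}{767} = \frac{5873}{691} + \frac{21}{767} = \frac{4519102}{529997}$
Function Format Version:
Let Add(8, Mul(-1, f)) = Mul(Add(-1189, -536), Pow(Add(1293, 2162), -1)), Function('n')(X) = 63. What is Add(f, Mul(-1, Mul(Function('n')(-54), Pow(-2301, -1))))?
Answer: Rational(4519102, 529997) ≈ 8.5267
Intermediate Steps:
f = Rational(5873, 691) (f = Add(8, Mul(-1, Mul(Add(-1189, -536), Pow(Add(1293, 2162), -1)))) = Add(8, Mul(-1, Mul(-1725, Pow(3455, -1)))) = Add(8, Mul(-1, Mul(-1725, Rational(1, 3455)))) = Add(8, Mul(-1, Rational(-345, 691))) = Add(8, Rational(345, 691)) = Rational(5873, 691) ≈ 8.4993)
Add(f, Mul(-1, Mul(Function('n')(-54), Pow(-2301, -1)))) = Add(Rational(5873, 691), Mul(-1, Mul(63, Pow(-2301, -1)))) = Add(Rational(5873, 691), Mul(-1, Mul(63, Rational(-1, 2301)))) = Add(Rational(5873, 691), Mul(-1, Rational(-21, 767))) = Add(Rational(5873, 691), Rational(21, 767)) = Rational(4519102, 529997)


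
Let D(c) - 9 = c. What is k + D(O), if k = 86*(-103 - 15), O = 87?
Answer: -10052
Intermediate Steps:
D(c) = 9 + c
k = -10148 (k = 86*(-118) = -10148)
k + D(O) = -10148 + (9 + 87) = -10148 + 96 = -10052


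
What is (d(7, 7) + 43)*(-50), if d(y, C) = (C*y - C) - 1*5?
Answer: -4000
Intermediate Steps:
d(y, C) = -5 - C + C*y (d(y, C) = (-C + C*y) - 5 = -5 - C + C*y)
(d(7, 7) + 43)*(-50) = ((-5 - 1*7 + 7*7) + 43)*(-50) = ((-5 - 7 + 49) + 43)*(-50) = (37 + 43)*(-50) = 80*(-50) = -4000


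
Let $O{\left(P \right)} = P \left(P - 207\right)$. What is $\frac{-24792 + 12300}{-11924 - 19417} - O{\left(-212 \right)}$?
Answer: $- \frac{927981952}{10447} \approx -88828.0$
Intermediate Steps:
$O{\left(P \right)} = P \left(-207 + P\right)$
$\frac{-24792 + 12300}{-11924 - 19417} - O{\left(-212 \right)} = \frac{-24792 + 12300}{-11924 - 19417} - - 212 \left(-207 - 212\right) = - \frac{12492}{-31341} - \left(-212\right) \left(-419\right) = \left(-12492\right) \left(- \frac{1}{31341}\right) - 88828 = \frac{4164}{10447} - 88828 = - \frac{927981952}{10447}$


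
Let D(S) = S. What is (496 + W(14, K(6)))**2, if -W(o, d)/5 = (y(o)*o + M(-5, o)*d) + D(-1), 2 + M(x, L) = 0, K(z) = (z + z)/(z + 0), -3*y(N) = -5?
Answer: 1471369/9 ≈ 1.6349e+5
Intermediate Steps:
y(N) = 5/3 (y(N) = -1/3*(-5) = 5/3)
K(z) = 2 (K(z) = (2*z)/z = 2)
M(x, L) = -2 (M(x, L) = -2 + 0 = -2)
W(o, d) = 5 + 10*d - 25*o/3 (W(o, d) = -5*((5*o/3 - 2*d) - 1) = -5*((-2*d + 5*o/3) - 1) = -5*(-1 - 2*d + 5*o/3) = 5 + 10*d - 25*o/3)
(496 + W(14, K(6)))**2 = (496 + (5 + 10*2 - 25/3*14))**2 = (496 + (5 + 20 - 350/3))**2 = (496 - 275/3)**2 = (1213/3)**2 = 1471369/9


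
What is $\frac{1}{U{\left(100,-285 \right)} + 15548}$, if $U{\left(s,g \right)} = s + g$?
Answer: $\frac{1}{15363} \approx 6.5091 \cdot 10^{-5}$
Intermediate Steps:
$U{\left(s,g \right)} = g + s$
$\frac{1}{U{\left(100,-285 \right)} + 15548} = \frac{1}{\left(-285 + 100\right) + 15548} = \frac{1}{-185 + 15548} = \frac{1}{15363}$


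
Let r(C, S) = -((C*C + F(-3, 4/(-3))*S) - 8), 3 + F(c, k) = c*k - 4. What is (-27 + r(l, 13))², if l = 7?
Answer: 841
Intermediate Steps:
F(c, k) = -7 + c*k (F(c, k) = -3 + (c*k - 4) = -3 + (-4 + c*k) = -7 + c*k)
r(C, S) = 8 - C² + 3*S (r(C, S) = -((C*C + (-7 - 12/(-3))*S) - 8) = -((C² + (-7 - 12*(-1)/3)*S) - 8) = -((C² + (-7 - 3*(-4/3))*S) - 8) = -((C² + (-7 + 4)*S) - 8) = -((C² - 3*S) - 8) = -(-8 + C² - 3*S) = 8 - C² + 3*S)
(-27 + r(l, 13))² = (-27 + (8 - 1*7² + 3*13))² = (-27 + (8 - 1*49 + 39))² = (-27 + (8 - 49 + 39))² = (-27 - 2)² = (-29)² = 841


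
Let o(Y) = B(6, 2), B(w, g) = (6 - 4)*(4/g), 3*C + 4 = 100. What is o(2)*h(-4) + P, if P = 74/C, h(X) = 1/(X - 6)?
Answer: 153/80 ≈ 1.9125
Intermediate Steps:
C = 32 (C = -4/3 + (1/3)*100 = -4/3 + 100/3 = 32)
h(X) = 1/(-6 + X)
B(w, g) = 8/g (B(w, g) = 2*(4/g) = 8/g)
o(Y) = 4 (o(Y) = 8/2 = 8*(1/2) = 4)
P = 37/16 (P = 74/32 = 74*(1/32) = 37/16 ≈ 2.3125)
o(2)*h(-4) + P = 4/(-6 - 4) + 37/16 = 4/(-10) + 37/16 = 4*(-1/10) + 37/16 = -2/5 + 37/16 = 153/80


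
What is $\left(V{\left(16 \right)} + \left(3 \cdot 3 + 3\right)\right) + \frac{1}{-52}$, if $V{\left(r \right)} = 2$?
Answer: $\frac{727}{52} \approx 13.981$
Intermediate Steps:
$\left(V{\left(16 \right)} + \left(3 \cdot 3 + 3\right)\right) + \frac{1}{-52} = \left(2 + \left(3 \cdot 3 + 3\right)\right) + \frac{1}{-52} = \left(2 + \left(9 + 3\right)\right) - \frac{1}{52} = \left(2 + 12\right) - \frac{1}{52} = 14 - \frac{1}{52} = \frac{727}{52}$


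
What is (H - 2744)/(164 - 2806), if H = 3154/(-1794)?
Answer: 2462945/2369874 ≈ 1.0393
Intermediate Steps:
H = -1577/897 (H = 3154*(-1/1794) = -1577/897 ≈ -1.7581)
(H - 2744)/(164 - 2806) = (-1577/897 - 2744)/(164 - 2806) = -2462945/897/(-2642) = -2462945/897*(-1/2642) = 2462945/2369874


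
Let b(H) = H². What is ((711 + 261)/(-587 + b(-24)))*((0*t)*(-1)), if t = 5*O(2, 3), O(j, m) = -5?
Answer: 0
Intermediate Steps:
t = -25 (t = 5*(-5) = -25)
((711 + 261)/(-587 + b(-24)))*((0*t)*(-1)) = ((711 + 261)/(-587 + (-24)²))*((0*(-25))*(-1)) = (972/(-587 + 576))*(0*(-1)) = (972/(-11))*0 = (972*(-1/11))*0 = -972/11*0 = 0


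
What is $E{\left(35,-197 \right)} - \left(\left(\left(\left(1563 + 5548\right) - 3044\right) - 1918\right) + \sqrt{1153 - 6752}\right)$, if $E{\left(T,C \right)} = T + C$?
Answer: $-2311 - i \sqrt{5599} \approx -2311.0 - 74.826 i$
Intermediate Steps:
$E{\left(T,C \right)} = C + T$
$E{\left(35,-197 \right)} - \left(\left(\left(\left(1563 + 5548\right) - 3044\right) - 1918\right) + \sqrt{1153 - 6752}\right) = \left(-197 + 35\right) - \left(\left(\left(\left(1563 + 5548\right) - 3044\right) - 1918\right) + \sqrt{1153 - 6752}\right) = -162 - \left(\left(\left(7111 - 3044\right) - 1918\right) + \sqrt{-5599}\right) = -162 - \left(\left(4067 - 1918\right) + i \sqrt{5599}\right) = -162 - \left(2149 + i \sqrt{5599}\right) = -2311 - i \sqrt{5599}$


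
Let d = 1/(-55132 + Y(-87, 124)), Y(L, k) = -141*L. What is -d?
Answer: 1/42865 ≈ 2.3329e-5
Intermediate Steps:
d = -1/42865 (d = 1/(-55132 - 141*(-87)) = 1/(-55132 + 12267) = 1/(-42865) = -1/42865 ≈ -2.3329e-5)
-d = -1*(-1/42865) = 1/42865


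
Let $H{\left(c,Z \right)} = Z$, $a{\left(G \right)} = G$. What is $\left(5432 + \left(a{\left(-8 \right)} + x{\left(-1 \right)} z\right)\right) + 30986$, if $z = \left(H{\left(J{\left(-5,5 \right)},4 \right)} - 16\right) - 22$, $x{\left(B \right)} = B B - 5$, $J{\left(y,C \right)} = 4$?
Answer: $36546$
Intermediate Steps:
$x{\left(B \right)} = -5 + B^{2}$ ($x{\left(B \right)} = B^{2} - 5 = -5 + B^{2}$)
$z = -34$ ($z = \left(4 - 16\right) - 22 = -12 - 22 = -34$)
$\left(5432 + \left(a{\left(-8 \right)} + x{\left(-1 \right)} z\right)\right) + 30986 = \left(5432 - \left(8 - \left(-5 + \left(-1\right)^{2}\right) \left(-34\right)\right)\right) + 30986 = \left(5432 - \left(8 - \left(-5 + 1\right) \left(-34\right)\right)\right) + 30986 = \left(5432 - -128\right) + 30986 = \left(5432 + \left(-8 + 136\right)\right) + 30986 = \left(5432 + 128\right) + 30986 = 5560 + 30986 = 36546$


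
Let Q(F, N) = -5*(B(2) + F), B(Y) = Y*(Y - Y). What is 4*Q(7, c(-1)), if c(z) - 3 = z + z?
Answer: -140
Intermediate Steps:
c(z) = 3 + 2*z (c(z) = 3 + (z + z) = 3 + 2*z)
B(Y) = 0 (B(Y) = Y*0 = 0)
Q(F, N) = -5*F (Q(F, N) = -5*(0 + F) = -5*F)
4*Q(7, c(-1)) = 4*(-5*7) = 4*(-35) = -140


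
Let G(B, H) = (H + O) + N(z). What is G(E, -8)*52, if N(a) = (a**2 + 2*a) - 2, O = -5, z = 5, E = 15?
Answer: 1040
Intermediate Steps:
N(a) = -2 + a**2 + 2*a
G(B, H) = 28 + H (G(B, H) = (H - 5) + (-2 + 5**2 + 2*5) = (-5 + H) + (-2 + 25 + 10) = (-5 + H) + 33 = 28 + H)
G(E, -8)*52 = (28 - 8)*52 = 20*52 = 1040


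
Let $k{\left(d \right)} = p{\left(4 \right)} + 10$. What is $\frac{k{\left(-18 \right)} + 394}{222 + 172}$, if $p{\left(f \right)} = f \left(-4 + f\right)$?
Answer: $\frac{202}{197} \approx 1.0254$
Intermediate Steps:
$k{\left(d \right)} = 10$ ($k{\left(d \right)} = 4 \left(-4 + 4\right) + 10 = 4 \cdot 0 + 10 = 0 + 10 = 10$)
$\frac{k{\left(-18 \right)} + 394}{222 + 172} = \frac{10 + 394}{222 + 172} = \frac{404}{394} = 404 \cdot \frac{1}{394} = \frac{202}{197}$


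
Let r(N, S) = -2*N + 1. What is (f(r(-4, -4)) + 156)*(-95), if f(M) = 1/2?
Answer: -29735/2 ≈ -14868.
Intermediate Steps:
r(N, S) = 1 - 2*N
f(M) = ½
(f(r(-4, -4)) + 156)*(-95) = (½ + 156)*(-95) = (313/2)*(-95) = -29735/2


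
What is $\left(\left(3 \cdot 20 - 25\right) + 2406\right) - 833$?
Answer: $1608$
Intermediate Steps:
$\left(\left(3 \cdot 20 - 25\right) + 2406\right) - 833 = \left(\left(60 - 25\right) + 2406\right) - 833 = \left(35 + 2406\right) - 833 = 2441 - 833 = 1608$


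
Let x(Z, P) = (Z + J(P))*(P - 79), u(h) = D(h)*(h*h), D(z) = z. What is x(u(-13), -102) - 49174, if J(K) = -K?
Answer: 330021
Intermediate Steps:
u(h) = h³ (u(h) = h*(h*h) = h*h² = h³)
x(Z, P) = (-79 + P)*(Z - P) (x(Z, P) = (Z - P)*(P - 79) = (Z - P)*(-79 + P) = (-79 + P)*(Z - P))
x(u(-13), -102) - 49174 = (-1*(-102)² - 79*(-13)³ + 79*(-102) - 102*(-13)³) - 49174 = (-1*10404 - 79*(-2197) - 8058 - 102*(-2197)) - 49174 = (-10404 + 173563 - 8058 + 224094) - 49174 = 379195 - 49174 = 330021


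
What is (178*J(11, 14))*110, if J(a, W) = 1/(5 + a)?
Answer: 4895/4 ≈ 1223.8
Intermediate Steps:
(178*J(11, 14))*110 = (178/(5 + 11))*110 = (178/16)*110 = (178*(1/16))*110 = (89/8)*110 = 4895/4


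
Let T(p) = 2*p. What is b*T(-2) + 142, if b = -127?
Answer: 650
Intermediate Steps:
b*T(-2) + 142 = -254*(-2) + 142 = -127*(-4) + 142 = 508 + 142 = 650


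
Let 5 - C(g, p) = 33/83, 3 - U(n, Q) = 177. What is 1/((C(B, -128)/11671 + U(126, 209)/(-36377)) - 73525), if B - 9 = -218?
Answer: -3203467751/235534949806039 ≈ -1.3601e-5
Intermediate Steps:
U(n, Q) = -174 (U(n, Q) = 3 - 1*177 = 3 - 177 = -174)
B = -209 (B = 9 - 218 = -209)
C(g, p) = 382/83 (C(g, p) = 5 - 33/83 = 382/83)
1/((C(B, -128)/11671 + U(126, 209)/(-36377)) - 73525) = 1/(((382/83)/11671 - 174/(-36377)) - 73525) = 1/(((382/83)*(1/11671) - 174*(-1/36377)) - 73525) = 1/((382/968693 + 174/36377) - 73525) = 1/(16586236/3203467751 - 73525) = 1/(-235534949806039/3203467751) = -3203467751/235534949806039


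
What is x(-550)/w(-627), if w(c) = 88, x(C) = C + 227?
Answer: -323/88 ≈ -3.6705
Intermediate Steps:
x(C) = 227 + C
x(-550)/w(-627) = (227 - 550)/88 = -323*1/88 = -323/88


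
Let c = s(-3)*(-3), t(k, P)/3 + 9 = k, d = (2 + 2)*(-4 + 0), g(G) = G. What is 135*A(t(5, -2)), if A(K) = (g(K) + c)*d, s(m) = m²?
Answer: 84240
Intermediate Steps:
d = -16 (d = 4*(-4) = -16)
t(k, P) = -27 + 3*k
c = -27 (c = (-3)²*(-3) = 9*(-3) = -27)
A(K) = 432 - 16*K (A(K) = (K - 27)*(-16) = (-27 + K)*(-16) = 432 - 16*K)
135*A(t(5, -2)) = 135*(432 - 16*(-27 + 3*5)) = 135*(432 - 16*(-27 + 15)) = 135*(432 - 16*(-12)) = 135*(432 + 192) = 135*624 = 84240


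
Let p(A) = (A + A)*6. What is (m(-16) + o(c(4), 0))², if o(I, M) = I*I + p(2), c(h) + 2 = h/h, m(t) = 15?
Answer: 1600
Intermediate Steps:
p(A) = 12*A (p(A) = (2*A)*6 = 12*A)
c(h) = -1 (c(h) = -2 + h/h = -2 + 1 = -1)
o(I, M) = 24 + I² (o(I, M) = I*I + 12*2 = I² + 24 = 24 + I²)
(m(-16) + o(c(4), 0))² = (15 + (24 + (-1)²))² = (15 + (24 + 1))² = (15 + 25)² = 40² = 1600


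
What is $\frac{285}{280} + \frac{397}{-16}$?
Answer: $- \frac{2665}{112} \approx -23.795$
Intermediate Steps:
$\frac{285}{280} + \frac{397}{-16} = 285 \cdot \frac{1}{280} + 397 \left(- \frac{1}{16}\right) = \frac{57}{56} - \frac{397}{16} = - \frac{2665}{112}$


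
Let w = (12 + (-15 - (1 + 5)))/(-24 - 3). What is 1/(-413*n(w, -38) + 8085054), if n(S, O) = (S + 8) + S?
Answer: 3/24244424 ≈ 1.2374e-7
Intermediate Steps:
w = 1/3 (w = (12 + (-15 - 1*6))/(-27) = (12 + (-15 - 6))*(-1/27) = (12 - 21)*(-1/27) = -9*(-1/27) = 1/3 ≈ 0.33333)
n(S, O) = 8 + 2*S (n(S, O) = (8 + S) + S = 8 + 2*S)
1/(-413*n(w, -38) + 8085054) = 1/(-413*(8 + 2*(1/3)) + 8085054) = 1/(-413*(8 + 2/3) + 8085054) = 1/(-413*26/3 + 8085054) = 1/(-10738/3 + 8085054) = 1/(24244424/3) = 3/24244424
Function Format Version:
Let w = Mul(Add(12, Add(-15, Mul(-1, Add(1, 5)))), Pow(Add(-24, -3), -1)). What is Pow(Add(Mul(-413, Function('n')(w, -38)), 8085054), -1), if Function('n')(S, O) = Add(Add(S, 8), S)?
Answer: Rational(3, 24244424) ≈ 1.2374e-7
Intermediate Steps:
w = Rational(1, 3) (w = Mul(Add(12, Add(-15, Mul(-1, 6))), Pow(-27, -1)) = Mul(Add(12, Add(-15, -6)), Rational(-1, 27)) = Mul(Add(12, -21), Rational(-1, 27)) = Mul(-9, Rational(-1, 27)) = Rational(1, 3) ≈ 0.33333)
Function('n')(S, O) = Add(8, Mul(2, S)) (Function('n')(S, O) = Add(Add(8, S), S) = Add(8, Mul(2, S)))
Pow(Add(Mul(-413, Function('n')(w, -38)), 8085054), -1) = Pow(Add(Mul(-413, Add(8, Mul(2, Rational(1, 3)))), 8085054), -1) = Pow(Add(Mul(-413, Add(8, Rational(2, 3))), 8085054), -1) = Pow(Add(Mul(-413, Rational(26, 3)), 8085054), -1) = Pow(Add(Rational(-10738, 3), 8085054), -1) = Pow(Rational(24244424, 3), -1) = Rational(3, 24244424)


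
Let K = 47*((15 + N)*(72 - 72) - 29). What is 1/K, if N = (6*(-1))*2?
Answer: -1/1363 ≈ -0.00073368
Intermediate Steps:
N = -12 (N = -6*2 = -12)
K = -1363 (K = 47*((15 - 12)*(72 - 72) - 29) = 47*(3*0 - 29) = 47*(0 - 29) = 47*(-29) = -1363)
1/K = 1/(-1363) = -1/1363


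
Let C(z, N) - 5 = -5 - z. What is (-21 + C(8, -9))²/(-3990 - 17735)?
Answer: -841/21725 ≈ -0.038711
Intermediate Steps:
C(z, N) = -z (C(z, N) = 5 + (-5 - z) = -z)
(-21 + C(8, -9))²/(-3990 - 17735) = (-21 - 1*8)²/(-3990 - 17735) = (-21 - 8)²/(-21725) = (-29)²*(-1/21725) = 841*(-1/21725) = -841/21725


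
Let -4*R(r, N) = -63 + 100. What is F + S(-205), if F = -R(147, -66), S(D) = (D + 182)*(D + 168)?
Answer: 3441/4 ≈ 860.25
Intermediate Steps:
S(D) = (168 + D)*(182 + D) (S(D) = (182 + D)*(168 + D) = (168 + D)*(182 + D))
R(r, N) = -37/4 (R(r, N) = -(-63 + 100)/4 = -¼*37 = -37/4)
F = 37/4 (F = -1*(-37/4) = 37/4 ≈ 9.2500)
F + S(-205) = 37/4 + (30576 + (-205)² + 350*(-205)) = 37/4 + (30576 + 42025 - 71750) = 37/4 + 851 = 3441/4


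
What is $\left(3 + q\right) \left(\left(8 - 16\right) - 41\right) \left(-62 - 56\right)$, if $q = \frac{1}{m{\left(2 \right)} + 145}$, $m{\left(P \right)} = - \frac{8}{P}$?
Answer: $\frac{2451568}{141} \approx 17387.0$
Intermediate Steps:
$q = \frac{1}{141}$ ($q = \frac{1}{- \frac{8}{2} + 145} = \frac{1}{\left(-8\right) \frac{1}{2} + 145} = \frac{1}{-4 + 145} = \frac{1}{141} \approx 0.0070922$)
$\left(3 + q\right) \left(\left(8 - 16\right) - 41\right) \left(-62 - 56\right) = \left(3 + \frac{1}{141}\right) \left(\left(8 - 16\right) - 41\right) \left(-62 - 56\right) = \frac{424 \left(\left(8 - 16\right) - 41\right) \left(-118\right)}{141} = \frac{424 \left(-8 - 41\right) \left(-118\right)}{141} = \frac{424 \left(\left(-49\right) \left(-118\right)\right)}{141} = \frac{424}{141} \cdot 5782 = \frac{2451568}{141}$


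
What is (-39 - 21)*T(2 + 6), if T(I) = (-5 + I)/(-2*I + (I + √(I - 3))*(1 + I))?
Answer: -10080/2731 + 1620*√5/2731 ≈ -2.3645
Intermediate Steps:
T(I) = (-5 + I)/(-2*I + (1 + I)*(I + √(-3 + I))) (T(I) = (-5 + I)/(-2*I + (I + √(-3 + I))*(1 + I)) = (-5 + I)/(-2*I + (1 + I)*(I + √(-3 + I))))
(-39 - 21)*T(2 + 6) = (-39 - 21)*((-5 + (2 + 6))/((2 + 6)² + √(-3 + (2 + 6)) - (2 + 6) + (2 + 6)*√(-3 + (2 + 6)))) = -60*(-5 + 8)/(8² + √(-3 + 8) - 1*8 + 8*√(-3 + 8)) = -60*3/(64 + √5 - 8 + 8*√5) = -60*3/(56 + 9*√5) = -180/(56 + 9*√5)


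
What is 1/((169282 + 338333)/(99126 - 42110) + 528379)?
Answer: 57016/30126564679 ≈ 1.8925e-6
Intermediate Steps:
1/((169282 + 338333)/(99126 - 42110) + 528379) = 1/(507615/57016 + 528379) = 1/(30126564679/57016) = 57016/30126564679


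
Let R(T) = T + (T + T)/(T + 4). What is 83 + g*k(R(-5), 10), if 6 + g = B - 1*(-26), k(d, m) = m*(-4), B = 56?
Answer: -2957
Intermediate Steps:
R(T) = T + 2*T/(4 + T) (R(T) = T + (2*T)/(4 + T) = T + 2*T/(4 + T))
k(d, m) = -4*m
g = 76 (g = -6 + (56 - 1*(-26)) = -6 + (56 + 26) = -6 + 82 = 76)
83 + g*k(R(-5), 10) = 83 + 76*(-4*10) = 83 + 76*(-40) = 83 - 3040 = -2957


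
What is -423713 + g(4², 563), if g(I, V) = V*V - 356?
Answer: -107100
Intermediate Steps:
g(I, V) = -356 + V² (g(I, V) = V² - 356 = -356 + V²)
-423713 + g(4², 563) = -423713 + (-356 + 563²) = -423713 + (-356 + 316969) = -423713 + 316613 = -107100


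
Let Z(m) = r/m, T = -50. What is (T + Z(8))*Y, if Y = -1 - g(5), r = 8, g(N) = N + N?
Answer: 539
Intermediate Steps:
g(N) = 2*N
Y = -11 (Y = -1 - 2*5 = -1 - 1*10 = -1 - 10 = -11)
Z(m) = 8/m
(T + Z(8))*Y = (-50 + 8/8)*(-11) = (-50 + 8*(⅛))*(-11) = (-50 + 1)*(-11) = -49*(-11) = 539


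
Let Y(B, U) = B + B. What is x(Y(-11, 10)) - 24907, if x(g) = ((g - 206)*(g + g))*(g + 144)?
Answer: 1198997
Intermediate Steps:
Y(B, U) = 2*B
x(g) = 2*g*(-206 + g)*(144 + g) (x(g) = ((-206 + g)*(2*g))*(144 + g) = (2*g*(-206 + g))*(144 + g) = 2*g*(-206 + g)*(144 + g))
x(Y(-11, 10)) - 24907 = 2*(2*(-11))*(-29664 + (2*(-11))² - 124*(-11)) - 24907 = 2*(-22)*(-29664 + (-22)² - 62*(-22)) - 24907 = 2*(-22)*(-29664 + 484 + 1364) - 24907 = 2*(-22)*(-27816) - 24907 = 1223904 - 24907 = 1198997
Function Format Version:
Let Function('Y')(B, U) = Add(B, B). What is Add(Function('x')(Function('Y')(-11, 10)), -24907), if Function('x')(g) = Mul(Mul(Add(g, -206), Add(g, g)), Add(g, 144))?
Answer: 1198997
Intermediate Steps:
Function('Y')(B, U) = Mul(2, B)
Function('x')(g) = Mul(2, g, Add(-206, g), Add(144, g)) (Function('x')(g) = Mul(Mul(Add(-206, g), Mul(2, g)), Add(144, g)) = Mul(Mul(2, g, Add(-206, g)), Add(144, g)) = Mul(2, g, Add(-206, g), Add(144, g)))
Add(Function('x')(Function('Y')(-11, 10)), -24907) = Add(Mul(2, Mul(2, -11), Add(-29664, Pow(Mul(2, -11), 2), Mul(-62, Mul(2, -11)))), -24907) = Add(Mul(2, -22, Add(-29664, Pow(-22, 2), Mul(-62, -22))), -24907) = Add(Mul(2, -22, Add(-29664, 484, 1364)), -24907) = Add(Mul(2, -22, -27816), -24907) = Add(1223904, -24907) = 1198997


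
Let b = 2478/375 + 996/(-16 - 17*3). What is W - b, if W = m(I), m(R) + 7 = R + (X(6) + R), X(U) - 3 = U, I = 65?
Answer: 1174658/8375 ≈ 140.26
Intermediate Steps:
X(U) = 3 + U
b = -69158/8375 (b = 2478*(1/375) + 996/(-16 - 51) = 826/125 + 996/(-67) = 826/125 + 996*(-1/67) = 826/125 - 996/67 = -69158/8375 ≈ -8.2577)
m(R) = 2 + 2*R (m(R) = -7 + (R + ((3 + 6) + R)) = -7 + (R + (9 + R)) = -7 + (9 + 2*R) = 2 + 2*R)
W = 132 (W = 2 + 2*65 = 2 + 130 = 132)
W - b = 132 - 1*(-69158/8375) = 132 + 69158/8375 = 1174658/8375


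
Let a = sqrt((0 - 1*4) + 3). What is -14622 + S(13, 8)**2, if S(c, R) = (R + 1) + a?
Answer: -14542 + 18*I ≈ -14542.0 + 18.0*I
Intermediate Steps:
a = I (a = sqrt((0 - 4) + 3) = sqrt(-4 + 3) = sqrt(-1) = I ≈ 1.0*I)
S(c, R) = 1 + I + R (S(c, R) = (R + 1) + I = (1 + R) + I = 1 + I + R)
-14622 + S(13, 8)**2 = -14622 + (1 + I + 8)**2 = -14622 + (9 + I)**2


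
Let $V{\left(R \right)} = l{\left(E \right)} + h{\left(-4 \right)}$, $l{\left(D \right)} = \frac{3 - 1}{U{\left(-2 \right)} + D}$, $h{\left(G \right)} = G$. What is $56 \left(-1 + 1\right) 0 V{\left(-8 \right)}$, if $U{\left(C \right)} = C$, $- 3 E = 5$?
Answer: $0$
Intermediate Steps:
$E = - \frac{5}{3}$ ($E = \left(- \frac{1}{3}\right) 5 = - \frac{5}{3} \approx -1.6667$)
$l{\left(D \right)} = \frac{2}{-2 + D}$ ($l{\left(D \right)} = \frac{3 - 1}{-2 + D} = \frac{2}{-2 + D}$)
$V{\left(R \right)} = - \frac{50}{11}$ ($V{\left(R \right)} = \frac{2}{-2 - \frac{5}{3}} - 4 = \frac{2}{- \frac{11}{3}} - 4 = 2 \left(- \frac{3}{11}\right) - 4 = - \frac{6}{11} - 4 = - \frac{50}{11}$)
$56 \left(-1 + 1\right) 0 V{\left(-8 \right)} = 56 \left(-1 + 1\right) 0 \left(- \frac{50}{11}\right) = 56 \cdot 0 \cdot 0 \left(- \frac{50}{11}\right) = 56 \cdot 0 \left(- \frac{50}{11}\right) = 0 \left(- \frac{50}{11}\right) = 0$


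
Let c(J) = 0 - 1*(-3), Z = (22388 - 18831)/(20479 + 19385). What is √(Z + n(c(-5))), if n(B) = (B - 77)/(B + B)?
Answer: I*√4864394634/19932 ≈ 3.4992*I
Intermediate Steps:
Z = 3557/39864 ≈ 0.089228
c(J) = 3 (c(J) = 0 + 3 = 3)
n(B) = (-77 + B)/(2*B) (n(B) = (-77 + B)/((2*B)) = (-77 + B)*(1/(2*B)) = (-77 + B)/(2*B))
√(Z + n(c(-5))) = √(3557/39864 + (½)*(-77 + 3)/3) = √(3557/39864 + (½)*(⅓)*(-74)) = √(3557/39864 - 37/3) = √(-488099/39864) = I*√4864394634/19932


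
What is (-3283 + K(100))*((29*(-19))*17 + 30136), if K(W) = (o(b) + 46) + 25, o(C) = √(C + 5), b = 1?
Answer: -66710028 + 20769*√6 ≈ -6.6659e+7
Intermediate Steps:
o(C) = √(5 + C)
K(W) = 71 + √6 (K(W) = (√(5 + 1) + 46) + 25 = (√6 + 46) + 25 = (46 + √6) + 25 = 71 + √6)
(-3283 + K(100))*((29*(-19))*17 + 30136) = (-3283 + (71 + √6))*((29*(-19))*17 + 30136) = (-3212 + √6)*(-551*17 + 30136) = (-3212 + √6)*(-9367 + 30136) = (-3212 + √6)*20769 = -66710028 + 20769*√6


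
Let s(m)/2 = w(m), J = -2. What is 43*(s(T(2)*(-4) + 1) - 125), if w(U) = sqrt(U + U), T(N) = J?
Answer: -5375 + 258*sqrt(2) ≈ -5010.1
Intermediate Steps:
T(N) = -2
w(U) = sqrt(2)*sqrt(U) (w(U) = sqrt(2*U) = sqrt(2)*sqrt(U))
s(m) = 2*sqrt(2)*sqrt(m) (s(m) = 2*(sqrt(2)*sqrt(m)) = 2*sqrt(2)*sqrt(m))
43*(s(T(2)*(-4) + 1) - 125) = 43*(2*sqrt(2)*sqrt(-2*(-4) + 1) - 125) = 43*(2*sqrt(2)*sqrt(8 + 1) - 125) = 43*(2*sqrt(2)*sqrt(9) - 125) = 43*(2*sqrt(2)*3 - 125) = 43*(6*sqrt(2) - 125) = 43*(-125 + 6*sqrt(2)) = -5375 + 258*sqrt(2)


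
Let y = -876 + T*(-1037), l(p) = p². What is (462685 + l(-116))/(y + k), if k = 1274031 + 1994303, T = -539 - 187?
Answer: 476141/4020320 ≈ 0.11843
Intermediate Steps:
T = -726
k = 3268334
y = 751986 (y = -876 - 726*(-1037) = -876 + 752862 = 751986)
(462685 + l(-116))/(y + k) = (462685 + (-116)²)/(751986 + 3268334) = (462685 + 13456)/4020320 = 476141*(1/4020320) = 476141/4020320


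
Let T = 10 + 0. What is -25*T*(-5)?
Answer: 1250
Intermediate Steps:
T = 10
-25*T*(-5) = -25*10*(-5) = -250*(-5) = 1250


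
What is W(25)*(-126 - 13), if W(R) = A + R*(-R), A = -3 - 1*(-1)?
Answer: 87153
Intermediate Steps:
A = -2 (A = -3 + 1 = -2)
W(R) = -2 - R² (W(R) = -2 + R*(-R) = -2 - R²)
W(25)*(-126 - 13) = (-2 - 1*25²)*(-126 - 13) = (-2 - 1*625)*(-139) = (-2 - 625)*(-139) = -627*(-139) = 87153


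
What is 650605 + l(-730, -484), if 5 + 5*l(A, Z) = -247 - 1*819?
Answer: 3251954/5 ≈ 6.5039e+5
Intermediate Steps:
l(A, Z) = -1071/5 (l(A, Z) = -1 + (-247 - 1*819)/5 = -1 + (-247 - 819)/5 = -1 + (⅕)*(-1066) = -1 - 1066/5 = -1071/5)
650605 + l(-730, -484) = 650605 - 1071/5 = 3251954/5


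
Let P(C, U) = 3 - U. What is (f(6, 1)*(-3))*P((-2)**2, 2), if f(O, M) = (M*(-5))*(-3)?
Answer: -45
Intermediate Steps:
f(O, M) = 15*M (f(O, M) = -5*M*(-3) = 15*M)
(f(6, 1)*(-3))*P((-2)**2, 2) = ((15*1)*(-3))*(3 - 1*2) = (15*(-3))*(3 - 2) = -45*1 = -45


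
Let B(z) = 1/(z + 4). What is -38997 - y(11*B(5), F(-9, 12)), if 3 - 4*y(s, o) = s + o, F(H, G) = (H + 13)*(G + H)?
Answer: -350950/9 ≈ -38994.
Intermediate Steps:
B(z) = 1/(4 + z)
F(H, G) = (13 + H)*(G + H)
y(s, o) = ¾ - o/4 - s/4 (y(s, o) = ¾ - (s + o)/4 = ¾ - (o + s)/4 = ¾ + (-o/4 - s/4) = ¾ - o/4 - s/4)
-38997 - y(11*B(5), F(-9, 12)) = -38997 - (¾ - ((-9)² + 13*12 + 13*(-9) + 12*(-9))/4 - 11/(4*(4 + 5))) = -38997 - (¾ - (81 + 156 - 117 - 108)/4 - 11/(4*9)) = -38997 - (¾ - ¼*12 - 11/(4*9)) = -38997 - (¾ - 3 - ¼*11/9) = -38997 - (¾ - 3 - 11/36) = -38997 - 1*(-23/9) = -38997 + 23/9 = -350950/9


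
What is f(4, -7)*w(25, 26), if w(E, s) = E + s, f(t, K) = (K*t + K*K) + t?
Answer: 1275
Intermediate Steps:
f(t, K) = t + K² + K*t (f(t, K) = (K*t + K²) + t = (K² + K*t) + t = t + K² + K*t)
f(4, -7)*w(25, 26) = (4 + (-7)² - 7*4)*(25 + 26) = (4 + 49 - 28)*51 = 25*51 = 1275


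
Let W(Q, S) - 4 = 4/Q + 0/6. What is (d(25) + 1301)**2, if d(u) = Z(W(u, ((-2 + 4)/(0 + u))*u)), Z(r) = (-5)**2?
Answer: 1758276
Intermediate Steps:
W(Q, S) = 4 + 4/Q (W(Q, S) = 4 + (4/Q + 0/6) = 4 + (4/Q + 0*(1/6)) = 4 + (4/Q + 0) = 4 + 4/Q)
Z(r) = 25
d(u) = 25
(d(25) + 1301)**2 = (25 + 1301)**2 = 1326**2 = 1758276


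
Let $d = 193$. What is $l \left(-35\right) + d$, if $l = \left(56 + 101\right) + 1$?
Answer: $-5337$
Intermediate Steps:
$l = 158$ ($l = 157 + 1 = 158$)
$l \left(-35\right) + d = 158 \left(-35\right) + 193 = -5530 + 193 = -5337$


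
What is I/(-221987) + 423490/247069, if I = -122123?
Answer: 124182082117/54846106103 ≈ 2.2642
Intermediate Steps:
I/(-221987) + 423490/247069 = -122123/(-221987) + 423490/247069 = -122123*(-1/221987) + 423490*(1/247069) = 122123/221987 + 423490/247069 = 124182082117/54846106103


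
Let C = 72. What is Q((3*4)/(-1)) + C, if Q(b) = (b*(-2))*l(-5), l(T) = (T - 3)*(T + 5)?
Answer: 72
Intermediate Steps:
l(T) = (-3 + T)*(5 + T)
Q(b) = 0 (Q(b) = (b*(-2))*(-15 + (-5)² + 2*(-5)) = (-2*b)*(-15 + 25 - 10) = -2*b*0 = 0)
Q((3*4)/(-1)) + C = 0 + 72 = 72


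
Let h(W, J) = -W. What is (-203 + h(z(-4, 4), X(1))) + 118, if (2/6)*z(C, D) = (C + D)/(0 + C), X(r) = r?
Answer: -85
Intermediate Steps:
z(C, D) = 3*(C + D)/C (z(C, D) = 3*((C + D)/(0 + C)) = 3*((C + D)/C) = 3*(C + D)/C)
(-203 + h(z(-4, 4), X(1))) + 118 = (-203 - (3 + 3*4/(-4))) + 118 = (-203 - (3 + 3*4*(-¼))) + 118 = (-203 - (3 - 3)) + 118 = (-203 - 1*0) + 118 = (-203 + 0) + 118 = -203 + 118 = -85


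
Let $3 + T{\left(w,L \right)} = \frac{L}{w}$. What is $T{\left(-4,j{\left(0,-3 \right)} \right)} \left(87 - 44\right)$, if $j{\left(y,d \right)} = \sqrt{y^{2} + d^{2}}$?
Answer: $- \frac{645}{4} \approx -161.25$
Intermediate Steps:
$j{\left(y,d \right)} = \sqrt{d^{2} + y^{2}}$
$T{\left(w,L \right)} = -3 + \frac{L}{w}$
$T{\left(-4,j{\left(0,-3 \right)} \right)} \left(87 - 44\right) = \left(-3 + \frac{\sqrt{\left(-3\right)^{2} + 0^{2}}}{-4}\right) \left(87 - 44\right) = \left(-3 + \sqrt{9 + 0} \left(- \frac{1}{4}\right)\right) 43 = \left(-3 + \sqrt{9} \left(- \frac{1}{4}\right)\right) 43 = \left(-3 + 3 \left(- \frac{1}{4}\right)\right) 43 = \left(-3 - \frac{3}{4}\right) 43 = \left(- \frac{15}{4}\right) 43 = - \frac{645}{4}$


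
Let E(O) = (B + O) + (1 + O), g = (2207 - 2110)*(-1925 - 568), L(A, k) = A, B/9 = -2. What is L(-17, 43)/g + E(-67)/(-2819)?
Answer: 36562894/681693399 ≈ 0.053635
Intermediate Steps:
B = -18 (B = 9*(-2) = -18)
g = -241821 (g = 97*(-2493) = -241821)
E(O) = -17 + 2*O (E(O) = (-18 + O) + (1 + O) = -17 + 2*O)
L(-17, 43)/g + E(-67)/(-2819) = -17/(-241821) + (-17 + 2*(-67))/(-2819) = -17*(-1/241821) + (-17 - 134)*(-1/2819) = 17/241821 - 151*(-1/2819) = 17/241821 + 151/2819 = 36562894/681693399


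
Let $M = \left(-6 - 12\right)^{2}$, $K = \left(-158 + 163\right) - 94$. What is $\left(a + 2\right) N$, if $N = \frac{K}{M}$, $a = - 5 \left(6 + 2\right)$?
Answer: $\frac{1691}{162} \approx 10.438$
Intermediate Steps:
$K = -89$ ($K = 5 - 94 = -89$)
$M = 324$ ($M = \left(-18\right)^{2} = 324$)
$a = -40$ ($a = \left(-5\right) 8 = -40$)
$N = - \frac{89}{324} \approx -0.27469$
$\left(a + 2\right) N = \left(-40 + 2\right) \left(- \frac{89}{324}\right) = \left(-38\right) \left(- \frac{89}{324}\right) = \frac{1691}{162}$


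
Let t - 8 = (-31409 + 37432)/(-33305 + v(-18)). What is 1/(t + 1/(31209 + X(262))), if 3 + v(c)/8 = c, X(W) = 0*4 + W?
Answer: 95766253/748901264 ≈ 0.12788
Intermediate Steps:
X(W) = W (X(W) = 0 + W = W)
v(c) = -24 + 8*c
t = 261761/33473 (t = 8 + (-31409 + 37432)/(-33305 + (-24 + 8*(-18))) = 8 + 6023/(-33305 + (-24 - 144)) = 8 + 6023/(-33305 - 168) = 8 + 6023/(-33473) = 8 + 6023*(-1/33473) = 8 - 6023/33473 = 261761/33473 ≈ 7.8201)
1/(t + 1/(31209 + X(262))) = 1/(261761/33473 + 1/(31209 + 262)) = 1/(261761/33473 + 1/31471) = 1/(748901264/95766253) = 95766253/748901264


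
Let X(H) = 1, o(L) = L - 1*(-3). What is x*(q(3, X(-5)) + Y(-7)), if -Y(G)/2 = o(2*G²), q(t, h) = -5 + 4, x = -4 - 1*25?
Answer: 5887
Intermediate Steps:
o(L) = 3 + L (o(L) = L + 3 = 3 + L)
x = -29 (x = -4 - 25 = -29)
q(t, h) = -1
Y(G) = -6 - 4*G² (Y(G) = -2*(3 + 2*G²) = -6 - 4*G²)
x*(q(3, X(-5)) + Y(-7)) = -29*(-1 + (-6 - 4*(-7)²)) = -29*(-1 + (-6 - 4*49)) = -29*(-1 + (-6 - 196)) = -29*(-1 - 202) = -29*(-203) = 5887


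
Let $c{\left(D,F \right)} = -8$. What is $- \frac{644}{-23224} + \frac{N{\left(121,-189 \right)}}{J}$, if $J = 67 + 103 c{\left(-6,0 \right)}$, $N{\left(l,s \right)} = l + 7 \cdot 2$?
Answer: $- \frac{661933}{4395142} \approx -0.15061$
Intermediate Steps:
$N{\left(l,s \right)} = 14 + l$ ($N{\left(l,s \right)} = l + 14 = 14 + l$)
$J = -757$ ($J = 67 + 103 \left(-8\right) = 67 - 824 = -757$)
$- \frac{644}{-23224} + \frac{N{\left(121,-189 \right)}}{J} = - \frac{644}{-23224} + \frac{14 + 121}{-757} = \left(-644\right) \left(- \frac{1}{23224}\right) + 135 \left(- \frac{1}{757}\right) = \frac{161}{5806} - \frac{135}{757} = - \frac{661933}{4395142}$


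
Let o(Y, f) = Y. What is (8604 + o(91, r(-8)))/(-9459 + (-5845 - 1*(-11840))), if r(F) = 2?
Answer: -8695/3464 ≈ -2.5101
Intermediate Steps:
(8604 + o(91, r(-8)))/(-9459 + (-5845 - 1*(-11840))) = (8604 + 91)/(-9459 + (-5845 - 1*(-11840))) = 8695/(-9459 + (-5845 + 11840)) = 8695/(-9459 + 5995) = 8695/(-3464) = 8695*(-1/3464) = -8695/3464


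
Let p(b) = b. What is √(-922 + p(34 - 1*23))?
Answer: I*√911 ≈ 30.183*I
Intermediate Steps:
√(-922 + p(34 - 1*23)) = √(-922 + (34 - 1*23)) = √(-922 + (34 - 23)) = √(-922 + 11) = √(-911) = I*√911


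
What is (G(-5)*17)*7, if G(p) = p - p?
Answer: 0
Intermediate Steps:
G(p) = 0
(G(-5)*17)*7 = (0*17)*7 = 0*7 = 0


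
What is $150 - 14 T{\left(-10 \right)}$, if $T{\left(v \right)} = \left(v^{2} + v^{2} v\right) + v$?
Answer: $12890$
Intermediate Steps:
$T{\left(v \right)} = v + v^{2} + v^{3}$ ($T{\left(v \right)} = \left(v^{2} + v^{3}\right) + v = v + v^{2} + v^{3}$)
$150 - 14 T{\left(-10 \right)} = 150 - 14 \left(- 10 \left(1 - 10 + \left(-10\right)^{2}\right)\right) = 150 - 14 \left(- 10 \left(1 - 10 + 100\right)\right) = 150 - 14 \left(\left(-10\right) 91\right) = 150 - -12740 = 150 + 12740 = 12890$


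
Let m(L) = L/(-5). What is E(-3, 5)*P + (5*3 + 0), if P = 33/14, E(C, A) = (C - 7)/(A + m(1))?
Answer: 565/56 ≈ 10.089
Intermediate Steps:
m(L) = -L/5 (m(L) = L*(-1/5) = -L/5)
E(C, A) = (-7 + C)/(-1/5 + A) (E(C, A) = (C - 7)/(A - 1/5*1) = (-7 + C)/(A - 1/5) = (-7 + C)/(-1/5 + A))
P = 33/14 (P = 33*(1/14) = 33/14 ≈ 2.3571)
E(-3, 5)*P + (5*3 + 0) = (5*(-7 - 3)/(-1 + 5*5))*(33/14) + (5*3 + 0) = (5*(-10)/(-1 + 25))*(33/14) + (15 + 0) = (5*(-10)/24)*(33/14) + 15 = (5*(1/24)*(-10))*(33/14) + 15 = -25/12*33/14 + 15 = -275/56 + 15 = 565/56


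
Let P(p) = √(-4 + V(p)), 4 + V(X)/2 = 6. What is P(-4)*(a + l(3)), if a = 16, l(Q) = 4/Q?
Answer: 0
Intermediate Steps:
V(X) = 4 (V(X) = -8 + 2*6 = -8 + 12 = 4)
P(p) = 0 (P(p) = √(-4 + 4) = √0 = 0)
P(-4)*(a + l(3)) = 0*(16 + 4/3) = 0*(52/3) = 0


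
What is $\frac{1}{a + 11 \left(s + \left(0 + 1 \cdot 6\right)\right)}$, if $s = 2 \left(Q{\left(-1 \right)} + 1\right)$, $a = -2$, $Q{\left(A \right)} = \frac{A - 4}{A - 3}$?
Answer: $\frac{2}{227} \approx 0.0088106$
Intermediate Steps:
$Q{\left(A \right)} = \frac{-4 + A}{-3 + A}$
$s = \frac{9}{2}$ ($s = 2 \left(\frac{-4 - 1}{-3 - 1} + 1\right) = 2 \left(\frac{1}{-4} \left(-5\right) + 1\right) = 2 \left(\left(- \frac{1}{4}\right) \left(-5\right) + 1\right) = 2 \left(\frac{5}{4} + 1\right) = 2 \cdot \frac{9}{4} = \frac{9}{2} \approx 4.5$)
$\frac{1}{a + 11 \left(s + \left(0 + 1 \cdot 6\right)\right)} = \frac{1}{-2 + 11 \left(\frac{9}{2} + \left(0 + 1 \cdot 6\right)\right)} = \frac{1}{-2 + 11 \left(\frac{9}{2} + \left(0 + 6\right)\right)} = \frac{1}{-2 + 11 \left(\frac{9}{2} + 6\right)} = \frac{1}{-2 + 11 \cdot \frac{21}{2}} = \frac{1}{-2 + \frac{231}{2}} = \frac{1}{\frac{227}{2}} = \frac{2}{227}$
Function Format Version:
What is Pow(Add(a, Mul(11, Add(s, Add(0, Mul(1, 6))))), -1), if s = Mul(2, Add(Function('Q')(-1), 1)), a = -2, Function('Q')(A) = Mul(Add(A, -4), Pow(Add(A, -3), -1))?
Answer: Rational(2, 227) ≈ 0.0088106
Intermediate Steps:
Function('Q')(A) = Mul(Pow(Add(-3, A), -1), Add(-4, A)) (Function('Q')(A) = Mul(Add(-4, A), Pow(Add(-3, A), -1)) = Mul(Pow(Add(-3, A), -1), Add(-4, A)))
s = Rational(9, 2) (s = Mul(2, Add(Mul(Pow(Add(-3, -1), -1), Add(-4, -1)), 1)) = Mul(2, Add(Mul(Pow(-4, -1), -5), 1)) = Mul(2, Add(Mul(Rational(-1, 4), -5), 1)) = Mul(2, Add(Rational(5, 4), 1)) = Mul(2, Rational(9, 4)) = Rational(9, 2) ≈ 4.5000)
Pow(Add(a, Mul(11, Add(s, Add(0, Mul(1, 6))))), -1) = Pow(Add(-2, Mul(11, Add(Rational(9, 2), Add(0, Mul(1, 6))))), -1) = Pow(Add(-2, Mul(11, Add(Rational(9, 2), Add(0, 6)))), -1) = Pow(Add(-2, Mul(11, Add(Rational(9, 2), 6))), -1) = Pow(Add(-2, Mul(11, Rational(21, 2))), -1) = Pow(Add(-2, Rational(231, 2)), -1) = Pow(Rational(227, 2), -1) = Rational(2, 227)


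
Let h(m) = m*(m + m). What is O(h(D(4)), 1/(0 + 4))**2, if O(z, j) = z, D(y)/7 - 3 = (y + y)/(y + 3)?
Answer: 2829124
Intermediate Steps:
D(y) = 21 + 14*y/(3 + y) (D(y) = 21 + 7*((y + y)/(y + 3)) = 21 + 7*((2*y)/(3 + y)) = 21 + 7*(2*y/(3 + y)) = 21 + 14*y/(3 + y))
h(m) = 2*m**2 (h(m) = m*(2*m) = 2*m**2)
O(h(D(4)), 1/(0 + 4))**2 = (2*(7*(9 + 5*4)/(3 + 4))**2)**2 = (2*(7*(9 + 20)/7)**2)**2 = (2*(7*(1/7)*29)**2)**2 = (2*29**2)**2 = (2*841)**2 = 1682**2 = 2829124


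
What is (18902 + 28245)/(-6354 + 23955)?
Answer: 47147/17601 ≈ 2.6787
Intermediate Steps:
(18902 + 28245)/(-6354 + 23955) = 47147/17601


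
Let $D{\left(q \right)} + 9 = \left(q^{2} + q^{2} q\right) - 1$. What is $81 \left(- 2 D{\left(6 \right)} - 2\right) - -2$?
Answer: $-39364$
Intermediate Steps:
$D{\left(q \right)} = -10 + q^{2} + q^{3}$ ($D{\left(q \right)} = -9 - \left(1 - q^{2} - q^{2} q\right) = -9 - \left(1 - q^{2} - q^{3}\right) = -9 + \left(-1 + q^{2} + q^{3}\right) = -10 + q^{2} + q^{3}$)
$81 \left(- 2 D{\left(6 \right)} - 2\right) - -2 = 81 \left(- 2 \left(-10 + 6^{2} + 6^{3}\right) - 2\right) - -2 = 81 \left(- 2 \left(-10 + 36 + 216\right) - 2\right) + \left(-9 + 11\right) = 81 \left(\left(-2\right) 242 - 2\right) + 2 = 81 \left(-484 - 2\right) + 2 = 81 \left(-486\right) + 2 = -39366 + 2 = -39364$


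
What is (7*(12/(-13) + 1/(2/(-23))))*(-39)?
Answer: 6783/2 ≈ 3391.5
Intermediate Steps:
(7*(12/(-13) + 1/(2/(-23))))*(-39) = (7*(12*(-1/13) + 1/(2*(-1/23))))*(-39) = (7*(-12/13 + 1/(-2/23)))*(-39) = (7*(-12/13 + 1*(-23/2)))*(-39) = (7*(-12/13 - 23/2))*(-39) = (7*(-323/26))*(-39) = -2261/26*(-39) = 6783/2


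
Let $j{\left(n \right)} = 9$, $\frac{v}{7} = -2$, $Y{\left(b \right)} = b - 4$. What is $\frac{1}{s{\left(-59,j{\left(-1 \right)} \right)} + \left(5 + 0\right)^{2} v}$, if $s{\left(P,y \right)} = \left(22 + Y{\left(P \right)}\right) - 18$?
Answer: $- \frac{1}{409} \approx -0.002445$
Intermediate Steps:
$Y{\left(b \right)} = -4 + b$
$v = -14$ ($v = 7 \left(-2\right) = -14$)
$s{\left(P,y \right)} = P$ ($s{\left(P,y \right)} = \left(22 + \left(-4 + P\right)\right) - 18 = \left(18 + P\right) - 18 = P$)
$\frac{1}{s{\left(-59,j{\left(-1 \right)} \right)} + \left(5 + 0\right)^{2} v} = \frac{1}{-59 + \left(5 + 0\right)^{2} \left(-14\right)} = \frac{1}{-59 + 5^{2} \left(-14\right)} = \frac{1}{-59 + 25 \left(-14\right)} = \frac{1}{-59 - 350} = \frac{1}{-409} = - \frac{1}{409}$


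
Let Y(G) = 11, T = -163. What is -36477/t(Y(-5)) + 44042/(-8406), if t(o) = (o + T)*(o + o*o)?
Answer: -96172171/28109664 ≈ -3.4213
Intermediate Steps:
t(o) = (-163 + o)*(o + o²) (t(o) = (o - 163)*(o + o*o) = (-163 + o)*(o + o²))
-36477/t(Y(-5)) + 44042/(-8406) = -36477*1/(11*(-163 + 11² - 162*11)) + 44042/(-8406) = -36477*1/(11*(-163 + 121 - 1782)) + 44042*(-1/8406) = -36477/(11*(-1824)) - 22021/4203 = -36477/(-20064) - 22021/4203 = -36477*(-1/20064) - 22021/4203 = 12159/6688 - 22021/4203 = -96172171/28109664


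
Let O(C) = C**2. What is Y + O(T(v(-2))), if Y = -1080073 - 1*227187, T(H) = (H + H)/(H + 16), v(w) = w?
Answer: -64055736/49 ≈ -1.3073e+6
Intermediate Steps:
T(H) = 2*H/(16 + H) (T(H) = (2*H)/(16 + H) = 2*H/(16 + H))
Y = -1307260 (Y = -1080073 - 227187 = -1307260)
Y + O(T(v(-2))) = -1307260 + (2*(-2)/(16 - 2))**2 = -1307260 + (2*(-2)/14)**2 = -1307260 + (2*(-2)*(1/14))**2 = -1307260 + (-2/7)**2 = -1307260 + 4/49 = -64055736/49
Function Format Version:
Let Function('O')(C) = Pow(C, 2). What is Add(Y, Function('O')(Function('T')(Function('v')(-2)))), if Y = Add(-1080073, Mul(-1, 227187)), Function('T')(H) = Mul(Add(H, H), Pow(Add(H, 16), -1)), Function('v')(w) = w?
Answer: Rational(-64055736, 49) ≈ -1.3073e+6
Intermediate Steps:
Function('T')(H) = Mul(2, H, Pow(Add(16, H), -1)) (Function('T')(H) = Mul(Mul(2, H), Pow(Add(16, H), -1)) = Mul(2, H, Pow(Add(16, H), -1)))
Y = -1307260 (Y = Add(-1080073, -227187) = -1307260)
Add(Y, Function('O')(Function('T')(Function('v')(-2)))) = Add(-1307260, Pow(Mul(2, -2, Pow(Add(16, -2), -1)), 2)) = Add(-1307260, Pow(Mul(2, -2, Pow(14, -1)), 2)) = Add(-1307260, Pow(Mul(2, -2, Rational(1, 14)), 2)) = Add(-1307260, Pow(Rational(-2, 7), 2)) = Add(-1307260, Rational(4, 49)) = Rational(-64055736, 49)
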